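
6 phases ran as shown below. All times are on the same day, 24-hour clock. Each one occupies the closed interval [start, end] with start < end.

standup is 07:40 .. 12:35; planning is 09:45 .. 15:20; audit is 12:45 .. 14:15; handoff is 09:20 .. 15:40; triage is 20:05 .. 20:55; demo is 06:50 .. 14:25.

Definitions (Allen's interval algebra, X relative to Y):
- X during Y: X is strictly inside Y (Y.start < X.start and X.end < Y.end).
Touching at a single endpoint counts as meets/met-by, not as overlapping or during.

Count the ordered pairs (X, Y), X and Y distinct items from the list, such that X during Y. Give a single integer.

Checking all 30 ordered pairs for relation 'during'; matching pairs in alphabetical order:
(audit, demo): audit during demo ✓
(audit, handoff): audit during handoff ✓
(audit, planning): audit during planning ✓
(planning, handoff): planning during handoff ✓
(standup, demo): standup during demo ✓
Count: 5.

5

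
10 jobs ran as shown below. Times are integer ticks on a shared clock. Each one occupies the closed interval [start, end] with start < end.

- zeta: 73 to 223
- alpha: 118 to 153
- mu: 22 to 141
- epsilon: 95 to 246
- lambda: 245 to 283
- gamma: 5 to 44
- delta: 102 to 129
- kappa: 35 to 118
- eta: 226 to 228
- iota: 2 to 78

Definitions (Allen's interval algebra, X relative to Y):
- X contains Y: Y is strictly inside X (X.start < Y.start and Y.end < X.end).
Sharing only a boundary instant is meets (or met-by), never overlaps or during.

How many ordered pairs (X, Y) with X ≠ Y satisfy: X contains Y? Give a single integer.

Checking all 90 ordered pairs for relation 'contains'; matching pairs in alphabetical order:
(epsilon, alpha): epsilon contains alpha ✓
(epsilon, delta): epsilon contains delta ✓
(epsilon, eta): epsilon contains eta ✓
(iota, gamma): iota contains gamma ✓
(mu, delta): mu contains delta ✓
(mu, kappa): mu contains kappa ✓
(zeta, alpha): zeta contains alpha ✓
(zeta, delta): zeta contains delta ✓
Count: 8.

8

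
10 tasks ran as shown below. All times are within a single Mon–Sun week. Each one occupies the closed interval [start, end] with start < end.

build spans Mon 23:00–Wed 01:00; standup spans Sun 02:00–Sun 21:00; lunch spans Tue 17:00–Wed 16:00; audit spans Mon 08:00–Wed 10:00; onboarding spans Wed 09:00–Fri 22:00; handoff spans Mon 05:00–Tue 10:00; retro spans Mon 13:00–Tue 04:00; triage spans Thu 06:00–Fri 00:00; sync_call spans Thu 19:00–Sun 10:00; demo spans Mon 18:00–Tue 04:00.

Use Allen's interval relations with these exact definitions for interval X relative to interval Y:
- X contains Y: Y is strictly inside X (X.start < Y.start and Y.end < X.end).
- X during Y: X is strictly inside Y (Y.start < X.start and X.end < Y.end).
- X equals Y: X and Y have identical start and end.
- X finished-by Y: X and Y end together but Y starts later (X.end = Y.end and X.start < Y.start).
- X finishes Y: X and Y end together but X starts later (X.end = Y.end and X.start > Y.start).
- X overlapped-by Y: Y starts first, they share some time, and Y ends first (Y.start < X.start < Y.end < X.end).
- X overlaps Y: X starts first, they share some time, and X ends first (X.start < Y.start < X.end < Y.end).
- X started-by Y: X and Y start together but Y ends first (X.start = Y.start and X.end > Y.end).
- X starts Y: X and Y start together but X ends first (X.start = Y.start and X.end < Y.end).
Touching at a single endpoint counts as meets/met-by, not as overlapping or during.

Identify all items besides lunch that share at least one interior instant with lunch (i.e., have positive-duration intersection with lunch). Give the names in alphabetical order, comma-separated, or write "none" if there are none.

audit, build, onboarding

Target lunch = [Tue 17:00, Wed 16:00].
audit [Mon 08:00, Wed 10:00] → overlaps → yes.
build [Mon 23:00, Wed 01:00] → overlaps → yes.
demo [Mon 18:00, Tue 04:00] → before → no.
handoff [Mon 05:00, Tue 10:00] → before → no.
onboarding [Wed 09:00, Fri 22:00] → overlapped-by → yes.
retro [Mon 13:00, Tue 04:00] → before → no.
standup [Sun 02:00, Sun 21:00] → after → no.
sync_call [Thu 19:00, Sun 10:00] → after → no.
triage [Thu 06:00, Fri 00:00] → after → no.
Result: audit, build, onboarding.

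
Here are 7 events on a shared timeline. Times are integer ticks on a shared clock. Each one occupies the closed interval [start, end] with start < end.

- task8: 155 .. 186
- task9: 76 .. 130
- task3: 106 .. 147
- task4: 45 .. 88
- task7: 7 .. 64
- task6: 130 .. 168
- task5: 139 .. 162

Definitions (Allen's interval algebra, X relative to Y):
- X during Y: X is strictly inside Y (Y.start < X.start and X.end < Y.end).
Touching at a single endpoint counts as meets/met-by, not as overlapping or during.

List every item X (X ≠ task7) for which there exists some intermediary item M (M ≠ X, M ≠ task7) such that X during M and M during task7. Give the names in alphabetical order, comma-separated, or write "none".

none

Target task7 = [7, 64].
Intermediaries M with M during task7: none.
Union: none.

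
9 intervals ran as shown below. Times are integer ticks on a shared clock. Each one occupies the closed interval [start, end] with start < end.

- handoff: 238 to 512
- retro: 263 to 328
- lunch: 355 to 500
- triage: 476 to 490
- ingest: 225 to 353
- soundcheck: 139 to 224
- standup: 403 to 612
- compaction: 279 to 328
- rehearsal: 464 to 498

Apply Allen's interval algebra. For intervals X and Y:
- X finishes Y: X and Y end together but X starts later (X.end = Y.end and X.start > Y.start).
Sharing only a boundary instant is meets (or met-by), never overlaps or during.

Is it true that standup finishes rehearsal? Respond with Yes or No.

standup = [403, 612], rehearsal = [464, 498].
Actual relation of standup to rehearsal: contains.
Asked whether 'finishes' holds → No.

No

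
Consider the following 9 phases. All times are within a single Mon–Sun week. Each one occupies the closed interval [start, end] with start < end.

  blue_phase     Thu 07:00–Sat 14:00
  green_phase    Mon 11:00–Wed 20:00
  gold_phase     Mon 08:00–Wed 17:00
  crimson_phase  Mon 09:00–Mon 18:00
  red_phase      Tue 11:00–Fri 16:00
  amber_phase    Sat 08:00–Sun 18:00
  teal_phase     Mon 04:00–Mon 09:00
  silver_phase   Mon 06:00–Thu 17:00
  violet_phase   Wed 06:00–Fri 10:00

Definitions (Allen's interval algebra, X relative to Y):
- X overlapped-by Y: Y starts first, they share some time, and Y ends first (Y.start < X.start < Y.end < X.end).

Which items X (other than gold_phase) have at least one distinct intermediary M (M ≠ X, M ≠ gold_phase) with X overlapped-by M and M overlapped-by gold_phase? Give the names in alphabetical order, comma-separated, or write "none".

Target gold_phase = [Mon 08:00, Wed 17:00].
Intermediaries M with M overlapped-by gold_phase: green_phase, red_phase, violet_phase.
Via green_phase — items with X overlapped-by green_phase: red_phase, violet_phase.
Via red_phase — items with X overlapped-by red_phase: blue_phase.
Via violet_phase — items with X overlapped-by violet_phase: blue_phase.
Union: blue_phase, red_phase, violet_phase.

blue_phase, red_phase, violet_phase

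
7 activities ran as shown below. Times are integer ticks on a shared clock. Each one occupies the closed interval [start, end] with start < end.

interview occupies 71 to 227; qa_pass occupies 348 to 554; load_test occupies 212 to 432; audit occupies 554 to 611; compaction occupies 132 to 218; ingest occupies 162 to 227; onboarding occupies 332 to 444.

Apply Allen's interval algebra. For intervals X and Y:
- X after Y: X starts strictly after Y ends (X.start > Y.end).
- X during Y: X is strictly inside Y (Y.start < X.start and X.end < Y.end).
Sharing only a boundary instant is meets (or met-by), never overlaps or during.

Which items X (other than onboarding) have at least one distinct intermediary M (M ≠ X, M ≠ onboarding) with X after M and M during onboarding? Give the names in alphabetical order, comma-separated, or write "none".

Target onboarding = [332, 444].
Intermediaries M with M during onboarding: none.
Union: none.

none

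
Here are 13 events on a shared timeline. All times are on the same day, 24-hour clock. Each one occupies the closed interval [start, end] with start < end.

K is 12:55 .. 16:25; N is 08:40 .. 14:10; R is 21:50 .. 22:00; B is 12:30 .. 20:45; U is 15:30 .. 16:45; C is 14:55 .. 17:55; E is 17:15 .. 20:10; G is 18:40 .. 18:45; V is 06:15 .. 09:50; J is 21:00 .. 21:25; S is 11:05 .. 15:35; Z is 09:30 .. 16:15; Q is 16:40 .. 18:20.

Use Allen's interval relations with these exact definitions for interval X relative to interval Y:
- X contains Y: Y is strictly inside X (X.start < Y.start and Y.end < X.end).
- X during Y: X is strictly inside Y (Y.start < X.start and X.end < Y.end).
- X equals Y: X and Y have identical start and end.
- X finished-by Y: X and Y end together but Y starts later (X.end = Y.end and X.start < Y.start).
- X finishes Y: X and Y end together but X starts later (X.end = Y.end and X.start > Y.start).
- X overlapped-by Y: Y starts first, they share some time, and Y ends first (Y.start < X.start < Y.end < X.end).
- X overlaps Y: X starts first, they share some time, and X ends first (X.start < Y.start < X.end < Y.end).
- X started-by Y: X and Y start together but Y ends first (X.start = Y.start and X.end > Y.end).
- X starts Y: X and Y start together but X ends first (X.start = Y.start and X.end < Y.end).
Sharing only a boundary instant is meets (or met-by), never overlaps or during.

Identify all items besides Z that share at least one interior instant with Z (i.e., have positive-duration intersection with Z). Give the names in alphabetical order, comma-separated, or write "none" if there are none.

B, C, K, N, S, U, V

Target Z = [09:30, 16:15].
B [12:30, 20:45] → overlapped-by → yes.
C [14:55, 17:55] → overlapped-by → yes.
E [17:15, 20:10] → after → no.
G [18:40, 18:45] → after → no.
J [21:00, 21:25] → after → no.
K [12:55, 16:25] → overlapped-by → yes.
N [08:40, 14:10] → overlaps → yes.
Q [16:40, 18:20] → after → no.
R [21:50, 22:00] → after → no.
S [11:05, 15:35] → during → yes.
U [15:30, 16:45] → overlapped-by → yes.
V [06:15, 09:50] → overlaps → yes.
Result: B, C, K, N, S, U, V.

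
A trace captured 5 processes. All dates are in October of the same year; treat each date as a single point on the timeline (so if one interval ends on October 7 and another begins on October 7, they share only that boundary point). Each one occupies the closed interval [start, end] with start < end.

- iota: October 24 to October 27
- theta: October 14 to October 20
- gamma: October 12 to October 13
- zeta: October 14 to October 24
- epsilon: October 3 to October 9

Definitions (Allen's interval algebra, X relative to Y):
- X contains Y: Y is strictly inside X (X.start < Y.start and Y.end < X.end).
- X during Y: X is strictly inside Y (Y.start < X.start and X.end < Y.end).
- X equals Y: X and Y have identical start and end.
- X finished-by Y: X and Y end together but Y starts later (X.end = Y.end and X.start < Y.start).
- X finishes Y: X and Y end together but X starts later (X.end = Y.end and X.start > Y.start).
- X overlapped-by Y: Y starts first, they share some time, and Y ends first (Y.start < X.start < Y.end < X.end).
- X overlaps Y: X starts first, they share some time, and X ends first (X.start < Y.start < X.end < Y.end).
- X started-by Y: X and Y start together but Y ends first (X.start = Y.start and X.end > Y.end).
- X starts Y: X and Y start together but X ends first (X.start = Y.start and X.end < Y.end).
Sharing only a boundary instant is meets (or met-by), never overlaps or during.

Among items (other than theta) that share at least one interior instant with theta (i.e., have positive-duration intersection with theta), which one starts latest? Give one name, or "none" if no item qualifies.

Target theta = [October 14, October 20].
epsilon [October 3, October 9] → before → excluded.
gamma [October 12, October 13] → before → excluded.
iota [October 24, October 27] → after → excluded.
zeta [October 14, October 24] → started-by → candidate.
Among candidates, latest start is October 14 → zeta.

zeta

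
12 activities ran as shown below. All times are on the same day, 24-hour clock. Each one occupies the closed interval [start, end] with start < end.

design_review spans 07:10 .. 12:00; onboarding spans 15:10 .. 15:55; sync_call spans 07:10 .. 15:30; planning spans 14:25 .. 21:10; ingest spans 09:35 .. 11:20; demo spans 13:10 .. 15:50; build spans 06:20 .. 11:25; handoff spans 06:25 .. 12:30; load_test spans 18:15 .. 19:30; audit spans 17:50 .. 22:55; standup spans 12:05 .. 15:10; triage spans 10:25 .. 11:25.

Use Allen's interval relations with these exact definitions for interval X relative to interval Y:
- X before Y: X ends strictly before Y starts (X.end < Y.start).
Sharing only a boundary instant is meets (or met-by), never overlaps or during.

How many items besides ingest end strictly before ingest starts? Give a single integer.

Target ingest = [09:35, 11:20].
audit [17:50, 22:55] → after → no.
build [06:20, 11:25] → contains → no.
demo [13:10, 15:50] → after → no.
design_review [07:10, 12:00] → contains → no.
handoff [06:25, 12:30] → contains → no.
load_test [18:15, 19:30] → after → no.
onboarding [15:10, 15:55] → after → no.
planning [14:25, 21:10] → after → no.
standup [12:05, 15:10] → after → no.
sync_call [07:10, 15:30] → contains → no.
triage [10:25, 11:25] → overlapped-by → no.
Total: 0.

0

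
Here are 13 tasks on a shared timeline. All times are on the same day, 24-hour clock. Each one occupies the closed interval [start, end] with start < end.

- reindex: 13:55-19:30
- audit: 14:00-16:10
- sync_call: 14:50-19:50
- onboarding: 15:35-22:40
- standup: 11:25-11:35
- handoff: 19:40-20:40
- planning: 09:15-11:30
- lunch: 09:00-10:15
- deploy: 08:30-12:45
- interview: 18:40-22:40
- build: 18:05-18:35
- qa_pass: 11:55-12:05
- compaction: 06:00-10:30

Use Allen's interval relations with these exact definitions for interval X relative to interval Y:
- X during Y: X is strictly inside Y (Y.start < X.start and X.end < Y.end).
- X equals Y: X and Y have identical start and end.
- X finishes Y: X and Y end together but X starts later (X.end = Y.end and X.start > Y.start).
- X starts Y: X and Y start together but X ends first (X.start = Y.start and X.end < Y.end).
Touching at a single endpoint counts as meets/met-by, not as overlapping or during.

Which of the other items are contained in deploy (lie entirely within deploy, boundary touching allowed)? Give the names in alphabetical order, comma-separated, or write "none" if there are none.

Target deploy = [08:30, 12:45].
audit [14:00, 16:10] → after → no.
build [18:05, 18:35] → after → no.
compaction [06:00, 10:30] → overlaps → no.
handoff [19:40, 20:40] → after → no.
interview [18:40, 22:40] → after → no.
lunch [09:00, 10:15] → during → yes.
onboarding [15:35, 22:40] → after → no.
planning [09:15, 11:30] → during → yes.
qa_pass [11:55, 12:05] → during → yes.
reindex [13:55, 19:30] → after → no.
standup [11:25, 11:35] → during → yes.
sync_call [14:50, 19:50] → after → no.
Result: lunch, planning, qa_pass, standup.

lunch, planning, qa_pass, standup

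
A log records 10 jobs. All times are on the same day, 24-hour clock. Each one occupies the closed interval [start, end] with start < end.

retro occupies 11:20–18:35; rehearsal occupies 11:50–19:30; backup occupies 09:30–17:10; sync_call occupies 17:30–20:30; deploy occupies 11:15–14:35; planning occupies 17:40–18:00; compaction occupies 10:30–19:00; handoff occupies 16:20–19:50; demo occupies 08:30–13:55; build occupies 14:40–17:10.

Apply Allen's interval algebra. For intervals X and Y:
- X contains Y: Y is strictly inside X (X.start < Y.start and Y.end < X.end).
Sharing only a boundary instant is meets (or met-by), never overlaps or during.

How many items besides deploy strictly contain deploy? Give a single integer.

Target deploy = [11:15, 14:35].
backup [09:30, 17:10] → contains → counts.
build [14:40, 17:10] → after → no.
compaction [10:30, 19:00] → contains → counts.
demo [08:30, 13:55] → overlaps → no.
handoff [16:20, 19:50] → after → no.
planning [17:40, 18:00] → after → no.
rehearsal [11:50, 19:30] → overlapped-by → no.
retro [11:20, 18:35] → overlapped-by → no.
sync_call [17:30, 20:30] → after → no.
Total: 2.

2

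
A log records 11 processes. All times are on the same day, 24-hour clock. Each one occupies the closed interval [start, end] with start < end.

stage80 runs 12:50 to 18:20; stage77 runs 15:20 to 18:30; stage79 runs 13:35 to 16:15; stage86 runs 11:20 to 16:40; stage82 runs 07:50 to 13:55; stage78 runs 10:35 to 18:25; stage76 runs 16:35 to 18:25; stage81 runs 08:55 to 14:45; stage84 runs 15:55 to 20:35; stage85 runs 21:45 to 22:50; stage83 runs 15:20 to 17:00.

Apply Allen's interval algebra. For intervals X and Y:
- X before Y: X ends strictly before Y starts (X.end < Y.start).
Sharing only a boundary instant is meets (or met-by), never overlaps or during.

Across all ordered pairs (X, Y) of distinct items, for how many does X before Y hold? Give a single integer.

19

Checking all 110 ordered pairs for relation 'before'; matching pairs in alphabetical order:
(stage76, stage85): stage76 before stage85 ✓
(stage77, stage85): stage77 before stage85 ✓
(stage78, stage85): stage78 before stage85 ✓
(stage79, stage76): stage79 before stage76 ✓
(stage79, stage85): stage79 before stage85 ✓
(stage80, stage85): stage80 before stage85 ✓
(stage81, stage76): stage81 before stage76 ✓
(stage81, stage77): stage81 before stage77 ✓
(stage81, stage83): stage81 before stage83 ✓
(stage81, stage84): stage81 before stage84 ✓
(stage81, stage85): stage81 before stage85 ✓
(stage82, stage76): stage82 before stage76 ✓
(stage82, stage77): stage82 before stage77 ✓
(stage82, stage83): stage82 before stage83 ✓
(stage82, stage84): stage82 before stage84 ✓
(stage82, stage85): stage82 before stage85 ✓
(stage83, stage85): stage83 before stage85 ✓
(stage84, stage85): stage84 before stage85 ✓
(stage86, stage85): stage86 before stage85 ✓
Count: 19.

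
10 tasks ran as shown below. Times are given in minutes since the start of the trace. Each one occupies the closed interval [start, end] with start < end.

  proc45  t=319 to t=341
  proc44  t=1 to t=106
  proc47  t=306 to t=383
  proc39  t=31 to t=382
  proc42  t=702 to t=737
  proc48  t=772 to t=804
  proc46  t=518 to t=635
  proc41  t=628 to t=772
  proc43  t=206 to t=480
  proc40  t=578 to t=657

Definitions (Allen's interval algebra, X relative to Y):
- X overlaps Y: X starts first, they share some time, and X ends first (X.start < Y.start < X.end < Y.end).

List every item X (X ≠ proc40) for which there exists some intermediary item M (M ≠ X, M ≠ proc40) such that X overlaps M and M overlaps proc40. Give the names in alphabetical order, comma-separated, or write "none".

none

Target proc40 = [t=578, t=657].
Intermediaries M with M overlaps proc40: proc46.
Via proc46 — items with X overlaps proc46: none.
Union: none.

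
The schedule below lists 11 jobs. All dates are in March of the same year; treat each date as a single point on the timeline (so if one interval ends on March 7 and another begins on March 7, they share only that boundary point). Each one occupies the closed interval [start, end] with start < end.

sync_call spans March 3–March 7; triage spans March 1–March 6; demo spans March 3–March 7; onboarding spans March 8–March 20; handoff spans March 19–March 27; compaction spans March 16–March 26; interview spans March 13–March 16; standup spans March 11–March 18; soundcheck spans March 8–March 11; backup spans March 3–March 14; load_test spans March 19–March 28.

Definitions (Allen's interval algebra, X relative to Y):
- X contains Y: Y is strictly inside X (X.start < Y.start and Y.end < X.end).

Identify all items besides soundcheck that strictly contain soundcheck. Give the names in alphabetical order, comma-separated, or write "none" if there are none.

Target soundcheck = [March 8, March 11].
backup [March 3, March 14] → contains → yes.
compaction [March 16, March 26] → after → no.
demo [March 3, March 7] → before → no.
handoff [March 19, March 27] → after → no.
interview [March 13, March 16] → after → no.
load_test [March 19, March 28] → after → no.
onboarding [March 8, March 20] → started-by → no.
standup [March 11, March 18] → met-by → no.
sync_call [March 3, March 7] → before → no.
triage [March 1, March 6] → before → no.
Result: backup.

backup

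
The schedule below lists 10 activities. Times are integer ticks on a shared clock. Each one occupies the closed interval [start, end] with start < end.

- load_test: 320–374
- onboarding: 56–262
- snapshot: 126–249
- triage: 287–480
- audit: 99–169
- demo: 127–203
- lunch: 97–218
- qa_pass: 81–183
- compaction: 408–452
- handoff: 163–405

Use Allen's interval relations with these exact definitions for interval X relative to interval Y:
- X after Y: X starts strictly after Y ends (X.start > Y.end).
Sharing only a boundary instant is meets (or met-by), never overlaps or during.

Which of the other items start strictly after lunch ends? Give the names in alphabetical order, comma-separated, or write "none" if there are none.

Target lunch = [97, 218].
audit [99, 169] → during → no.
compaction [408, 452] → after → yes.
demo [127, 203] → during → no.
handoff [163, 405] → overlapped-by → no.
load_test [320, 374] → after → yes.
onboarding [56, 262] → contains → no.
qa_pass [81, 183] → overlaps → no.
snapshot [126, 249] → overlapped-by → no.
triage [287, 480] → after → yes.
Result: compaction, load_test, triage.

compaction, load_test, triage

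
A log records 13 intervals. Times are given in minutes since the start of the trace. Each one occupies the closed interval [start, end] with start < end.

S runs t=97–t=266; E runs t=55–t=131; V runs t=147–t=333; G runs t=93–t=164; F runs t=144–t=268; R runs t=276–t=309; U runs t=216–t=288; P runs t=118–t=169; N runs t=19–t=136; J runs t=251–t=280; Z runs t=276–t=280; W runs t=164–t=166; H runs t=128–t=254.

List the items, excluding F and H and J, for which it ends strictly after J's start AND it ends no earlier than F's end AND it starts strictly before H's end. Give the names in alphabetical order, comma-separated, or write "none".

Conditions: its end is strictly after J's start (X.end > t=251) AND its end is no earlier than F's end (X.end >= t=268) AND its start is strictly before H's end (X.start < t=254).
E: end t=131 > t=251? ✗; end t=131 >= t=268? ✗; start t=55 < t=254? ✓ → no.
G: end t=164 > t=251? ✗; end t=164 >= t=268? ✗; start t=93 < t=254? ✓ → no.
N: end t=136 > t=251? ✗; end t=136 >= t=268? ✗; start t=19 < t=254? ✓ → no.
P: end t=169 > t=251? ✗; end t=169 >= t=268? ✗; start t=118 < t=254? ✓ → no.
R: end t=309 > t=251? ✓; end t=309 >= t=268? ✓; start t=276 < t=254? ✗ → no.
S: end t=266 > t=251? ✓; end t=266 >= t=268? ✗; start t=97 < t=254? ✓ → no.
U: end t=288 > t=251? ✓; end t=288 >= t=268? ✓; start t=216 < t=254? ✓ → yes.
V: end t=333 > t=251? ✓; end t=333 >= t=268? ✓; start t=147 < t=254? ✓ → yes.
W: end t=166 > t=251? ✗; end t=166 >= t=268? ✗; start t=164 < t=254? ✓ → no.
Z: end t=280 > t=251? ✓; end t=280 >= t=268? ✓; start t=276 < t=254? ✗ → no.
Result: U, V.

U, V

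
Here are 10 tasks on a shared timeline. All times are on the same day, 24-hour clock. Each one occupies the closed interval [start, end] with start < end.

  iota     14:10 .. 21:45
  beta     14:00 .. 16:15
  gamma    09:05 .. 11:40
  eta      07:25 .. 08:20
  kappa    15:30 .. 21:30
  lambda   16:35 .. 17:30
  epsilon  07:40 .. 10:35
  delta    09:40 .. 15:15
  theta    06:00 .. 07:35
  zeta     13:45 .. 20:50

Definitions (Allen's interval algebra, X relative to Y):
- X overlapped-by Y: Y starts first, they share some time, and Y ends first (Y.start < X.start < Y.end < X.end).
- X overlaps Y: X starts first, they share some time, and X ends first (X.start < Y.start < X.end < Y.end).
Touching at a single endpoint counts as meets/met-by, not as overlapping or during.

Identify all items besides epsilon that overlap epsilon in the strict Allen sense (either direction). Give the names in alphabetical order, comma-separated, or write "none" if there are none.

Target epsilon = [07:40, 10:35].
beta [14:00, 16:15] → after → no.
delta [09:40, 15:15] → overlapped-by → yes.
eta [07:25, 08:20] → overlaps → yes.
gamma [09:05, 11:40] → overlapped-by → yes.
iota [14:10, 21:45] → after → no.
kappa [15:30, 21:30] → after → no.
lambda [16:35, 17:30] → after → no.
theta [06:00, 07:35] → before → no.
zeta [13:45, 20:50] → after → no.
Result: delta, eta, gamma.

delta, eta, gamma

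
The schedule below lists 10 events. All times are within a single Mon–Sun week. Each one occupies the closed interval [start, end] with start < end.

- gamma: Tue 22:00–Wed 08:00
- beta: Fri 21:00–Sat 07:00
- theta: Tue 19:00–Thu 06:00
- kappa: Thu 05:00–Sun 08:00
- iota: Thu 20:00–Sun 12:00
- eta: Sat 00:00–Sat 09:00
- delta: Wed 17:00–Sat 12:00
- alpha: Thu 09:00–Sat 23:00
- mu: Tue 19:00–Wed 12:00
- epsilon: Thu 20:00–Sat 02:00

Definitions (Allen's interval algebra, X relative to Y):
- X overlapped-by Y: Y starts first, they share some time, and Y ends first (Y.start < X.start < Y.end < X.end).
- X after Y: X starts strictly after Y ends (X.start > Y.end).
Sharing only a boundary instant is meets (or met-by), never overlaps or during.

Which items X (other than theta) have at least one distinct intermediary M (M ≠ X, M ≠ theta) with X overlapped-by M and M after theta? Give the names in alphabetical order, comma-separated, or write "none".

Target theta = [Tue 19:00, Thu 06:00].
Intermediaries M with M after theta: alpha, beta, epsilon, eta, iota.
Via alpha — items with X overlapped-by alpha: iota.
Via beta — items with X overlapped-by beta: eta.
Via epsilon — items with X overlapped-by epsilon: beta, eta.
Via eta — items with X overlapped-by eta: none.
Via iota — items with X overlapped-by iota: none.
Union: beta, eta, iota.

beta, eta, iota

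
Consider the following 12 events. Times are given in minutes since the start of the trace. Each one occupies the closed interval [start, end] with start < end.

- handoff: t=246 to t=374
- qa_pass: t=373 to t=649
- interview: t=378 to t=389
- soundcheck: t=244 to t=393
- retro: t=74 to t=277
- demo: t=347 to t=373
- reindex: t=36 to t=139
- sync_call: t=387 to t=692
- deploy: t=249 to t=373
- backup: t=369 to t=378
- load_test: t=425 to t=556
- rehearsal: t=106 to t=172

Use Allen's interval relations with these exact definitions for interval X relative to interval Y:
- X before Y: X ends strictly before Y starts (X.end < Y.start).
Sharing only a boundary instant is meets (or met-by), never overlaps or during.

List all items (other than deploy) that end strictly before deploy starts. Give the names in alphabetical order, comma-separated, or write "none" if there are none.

rehearsal, reindex

Target deploy = [t=249, t=373].
backup [t=369, t=378] → overlapped-by → no.
demo [t=347, t=373] → finishes → no.
handoff [t=246, t=374] → contains → no.
interview [t=378, t=389] → after → no.
load_test [t=425, t=556] → after → no.
qa_pass [t=373, t=649] → met-by → no.
rehearsal [t=106, t=172] → before → yes.
reindex [t=36, t=139] → before → yes.
retro [t=74, t=277] → overlaps → no.
soundcheck [t=244, t=393] → contains → no.
sync_call [t=387, t=692] → after → no.
Result: rehearsal, reindex.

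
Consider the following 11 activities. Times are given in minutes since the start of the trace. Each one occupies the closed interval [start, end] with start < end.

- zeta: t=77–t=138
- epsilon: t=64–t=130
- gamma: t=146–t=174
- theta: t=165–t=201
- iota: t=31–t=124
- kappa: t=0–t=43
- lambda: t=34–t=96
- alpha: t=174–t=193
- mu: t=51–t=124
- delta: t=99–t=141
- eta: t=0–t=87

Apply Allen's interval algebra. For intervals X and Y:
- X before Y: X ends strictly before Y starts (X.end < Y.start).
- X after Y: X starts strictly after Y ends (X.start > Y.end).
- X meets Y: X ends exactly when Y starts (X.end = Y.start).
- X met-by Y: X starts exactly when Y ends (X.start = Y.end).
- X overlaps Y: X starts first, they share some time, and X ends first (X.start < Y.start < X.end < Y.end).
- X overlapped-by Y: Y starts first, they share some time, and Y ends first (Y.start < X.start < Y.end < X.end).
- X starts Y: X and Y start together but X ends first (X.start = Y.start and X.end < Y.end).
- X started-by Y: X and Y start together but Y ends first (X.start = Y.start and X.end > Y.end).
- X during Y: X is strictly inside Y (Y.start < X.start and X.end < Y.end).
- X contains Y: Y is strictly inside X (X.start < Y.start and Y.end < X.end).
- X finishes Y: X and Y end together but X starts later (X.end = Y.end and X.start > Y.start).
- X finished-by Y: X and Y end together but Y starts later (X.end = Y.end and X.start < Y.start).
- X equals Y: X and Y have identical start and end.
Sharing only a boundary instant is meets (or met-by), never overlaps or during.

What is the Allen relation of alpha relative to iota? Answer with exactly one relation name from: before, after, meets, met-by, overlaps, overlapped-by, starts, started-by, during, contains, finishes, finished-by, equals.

alpha = [t=174, t=193]; iota = [t=31, t=124].
Compare endpoints: alpha.start > iota.start, alpha.start > iota.end, alpha.end > iota.start, alpha.end > iota.end.
That pattern is 'after'.

after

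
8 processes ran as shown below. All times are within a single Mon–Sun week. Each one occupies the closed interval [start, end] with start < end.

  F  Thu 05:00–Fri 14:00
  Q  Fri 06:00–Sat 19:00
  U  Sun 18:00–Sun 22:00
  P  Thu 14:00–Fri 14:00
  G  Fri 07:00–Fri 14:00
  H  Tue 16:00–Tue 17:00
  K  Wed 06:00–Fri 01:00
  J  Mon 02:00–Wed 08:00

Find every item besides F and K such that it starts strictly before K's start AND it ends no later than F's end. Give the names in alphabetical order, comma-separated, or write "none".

Conditions: its start is strictly before K's start (X.start < Wed 06:00) AND its end is no later than F's end (X.end <= Fri 14:00).
G: start Fri 07:00 < Wed 06:00? ✗; end Fri 14:00 <= Fri 14:00? ✓ → no.
H: start Tue 16:00 < Wed 06:00? ✓; end Tue 17:00 <= Fri 14:00? ✓ → yes.
J: start Mon 02:00 < Wed 06:00? ✓; end Wed 08:00 <= Fri 14:00? ✓ → yes.
P: start Thu 14:00 < Wed 06:00? ✗; end Fri 14:00 <= Fri 14:00? ✓ → no.
Q: start Fri 06:00 < Wed 06:00? ✗; end Sat 19:00 <= Fri 14:00? ✗ → no.
U: start Sun 18:00 < Wed 06:00? ✗; end Sun 22:00 <= Fri 14:00? ✗ → no.
Result: H, J.

H, J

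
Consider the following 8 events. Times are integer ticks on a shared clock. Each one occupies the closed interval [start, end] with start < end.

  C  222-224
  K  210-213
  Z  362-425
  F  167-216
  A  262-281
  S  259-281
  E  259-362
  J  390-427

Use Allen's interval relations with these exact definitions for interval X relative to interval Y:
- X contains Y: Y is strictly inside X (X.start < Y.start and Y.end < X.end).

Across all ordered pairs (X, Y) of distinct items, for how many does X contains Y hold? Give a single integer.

Checking all 56 ordered pairs for relation 'contains'; matching pairs in alphabetical order:
(E, A): E contains A ✓
(F, K): F contains K ✓
Count: 2.

2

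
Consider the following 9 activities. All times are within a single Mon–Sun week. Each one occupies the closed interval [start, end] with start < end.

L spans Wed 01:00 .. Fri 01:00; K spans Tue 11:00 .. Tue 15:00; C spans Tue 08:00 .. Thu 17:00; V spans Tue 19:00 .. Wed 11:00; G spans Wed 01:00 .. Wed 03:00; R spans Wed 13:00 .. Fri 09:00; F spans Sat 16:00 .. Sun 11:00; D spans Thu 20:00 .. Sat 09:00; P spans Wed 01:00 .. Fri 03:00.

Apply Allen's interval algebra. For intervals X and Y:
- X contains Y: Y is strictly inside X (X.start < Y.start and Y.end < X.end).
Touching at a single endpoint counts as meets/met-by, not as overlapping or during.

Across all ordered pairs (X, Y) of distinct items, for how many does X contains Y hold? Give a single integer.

Checking all 72 ordered pairs for relation 'contains'; matching pairs in alphabetical order:
(C, G): C contains G ✓
(C, K): C contains K ✓
(C, V): C contains V ✓
(V, G): V contains G ✓
Count: 4.

4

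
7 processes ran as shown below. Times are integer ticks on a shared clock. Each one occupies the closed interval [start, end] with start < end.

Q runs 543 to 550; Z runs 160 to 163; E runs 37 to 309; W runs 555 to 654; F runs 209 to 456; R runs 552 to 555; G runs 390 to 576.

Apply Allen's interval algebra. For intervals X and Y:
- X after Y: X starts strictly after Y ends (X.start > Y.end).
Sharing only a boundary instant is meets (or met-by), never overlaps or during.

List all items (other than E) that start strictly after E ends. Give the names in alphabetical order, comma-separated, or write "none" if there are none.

G, Q, R, W

Target E = [37, 309].
F [209, 456] → overlapped-by → no.
G [390, 576] → after → yes.
Q [543, 550] → after → yes.
R [552, 555] → after → yes.
W [555, 654] → after → yes.
Z [160, 163] → during → no.
Result: G, Q, R, W.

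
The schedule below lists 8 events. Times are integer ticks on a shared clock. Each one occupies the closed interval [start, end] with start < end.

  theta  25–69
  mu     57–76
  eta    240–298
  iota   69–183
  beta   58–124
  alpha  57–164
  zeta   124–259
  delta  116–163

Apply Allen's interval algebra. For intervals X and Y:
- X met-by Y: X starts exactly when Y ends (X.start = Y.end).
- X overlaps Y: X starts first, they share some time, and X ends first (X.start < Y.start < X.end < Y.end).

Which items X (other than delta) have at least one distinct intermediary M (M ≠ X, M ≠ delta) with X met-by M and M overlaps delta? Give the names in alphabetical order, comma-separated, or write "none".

zeta

Target delta = [116, 163].
Intermediaries M with M overlaps delta: beta.
Via beta — items with X met-by beta: zeta.
Union: zeta.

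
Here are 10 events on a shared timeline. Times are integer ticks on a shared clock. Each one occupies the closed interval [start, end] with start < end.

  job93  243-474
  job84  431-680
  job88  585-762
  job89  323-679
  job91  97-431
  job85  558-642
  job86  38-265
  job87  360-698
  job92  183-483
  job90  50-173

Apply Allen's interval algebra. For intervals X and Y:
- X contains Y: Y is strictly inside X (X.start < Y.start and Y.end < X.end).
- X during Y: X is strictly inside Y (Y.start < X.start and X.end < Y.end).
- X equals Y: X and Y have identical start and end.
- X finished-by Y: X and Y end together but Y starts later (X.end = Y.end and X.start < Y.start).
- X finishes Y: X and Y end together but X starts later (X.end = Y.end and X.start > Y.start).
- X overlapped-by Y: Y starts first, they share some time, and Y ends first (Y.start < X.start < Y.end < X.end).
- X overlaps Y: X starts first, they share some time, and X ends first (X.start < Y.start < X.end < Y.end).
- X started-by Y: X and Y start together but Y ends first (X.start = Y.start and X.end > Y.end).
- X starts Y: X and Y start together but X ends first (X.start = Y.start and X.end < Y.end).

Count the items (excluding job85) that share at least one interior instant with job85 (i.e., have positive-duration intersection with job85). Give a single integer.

4

Target job85 = [558, 642].
job84 [431, 680] → contains → counts.
job86 [38, 265] → before → no.
job87 [360, 698] → contains → counts.
job88 [585, 762] → overlapped-by → counts.
job89 [323, 679] → contains → counts.
job90 [50, 173] → before → no.
job91 [97, 431] → before → no.
job92 [183, 483] → before → no.
job93 [243, 474] → before → no.
Total: 4.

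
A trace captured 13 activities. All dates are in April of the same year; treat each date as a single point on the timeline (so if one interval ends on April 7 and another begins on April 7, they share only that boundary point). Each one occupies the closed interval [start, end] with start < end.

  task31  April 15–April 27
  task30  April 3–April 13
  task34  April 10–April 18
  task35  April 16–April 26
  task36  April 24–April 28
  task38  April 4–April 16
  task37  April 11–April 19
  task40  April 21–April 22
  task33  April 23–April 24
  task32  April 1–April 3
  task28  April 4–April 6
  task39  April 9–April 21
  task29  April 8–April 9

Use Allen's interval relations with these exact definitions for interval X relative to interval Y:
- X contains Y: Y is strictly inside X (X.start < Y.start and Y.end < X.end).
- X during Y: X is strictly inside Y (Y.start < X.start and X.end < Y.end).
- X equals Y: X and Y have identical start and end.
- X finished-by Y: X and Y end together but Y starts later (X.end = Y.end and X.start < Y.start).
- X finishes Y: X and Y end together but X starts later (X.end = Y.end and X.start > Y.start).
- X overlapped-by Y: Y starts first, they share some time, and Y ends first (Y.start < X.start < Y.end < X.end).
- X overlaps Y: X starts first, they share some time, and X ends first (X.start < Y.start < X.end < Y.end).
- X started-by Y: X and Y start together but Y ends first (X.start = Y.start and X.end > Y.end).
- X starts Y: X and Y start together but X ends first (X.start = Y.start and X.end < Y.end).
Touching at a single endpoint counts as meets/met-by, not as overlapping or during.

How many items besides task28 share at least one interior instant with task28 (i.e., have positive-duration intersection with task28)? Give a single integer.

Target task28 = [April 4, April 6].
task29 [April 8, April 9] → after → no.
task30 [April 3, April 13] → contains → counts.
task31 [April 15, April 27] → after → no.
task32 [April 1, April 3] → before → no.
task33 [April 23, April 24] → after → no.
task34 [April 10, April 18] → after → no.
task35 [April 16, April 26] → after → no.
task36 [April 24, April 28] → after → no.
task37 [April 11, April 19] → after → no.
task38 [April 4, April 16] → started-by → counts.
task39 [April 9, April 21] → after → no.
task40 [April 21, April 22] → after → no.
Total: 2.

2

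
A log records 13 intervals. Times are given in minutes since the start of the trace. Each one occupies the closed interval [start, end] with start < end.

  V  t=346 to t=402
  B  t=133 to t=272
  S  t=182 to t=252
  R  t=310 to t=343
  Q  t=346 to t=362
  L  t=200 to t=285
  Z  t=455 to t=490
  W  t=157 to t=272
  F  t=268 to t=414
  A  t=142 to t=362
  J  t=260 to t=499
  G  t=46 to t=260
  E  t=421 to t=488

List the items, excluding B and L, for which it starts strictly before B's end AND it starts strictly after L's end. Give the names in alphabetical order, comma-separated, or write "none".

Conditions: its start is strictly before B's end (X.start < t=272) AND its start is strictly after L's end (X.start > t=285).
A: start t=142 < t=272? ✓; start t=142 > t=285? ✗ → no.
E: start t=421 < t=272? ✗; start t=421 > t=285? ✓ → no.
F: start t=268 < t=272? ✓; start t=268 > t=285? ✗ → no.
G: start t=46 < t=272? ✓; start t=46 > t=285? ✗ → no.
J: start t=260 < t=272? ✓; start t=260 > t=285? ✗ → no.
Q: start t=346 < t=272? ✗; start t=346 > t=285? ✓ → no.
R: start t=310 < t=272? ✗; start t=310 > t=285? ✓ → no.
S: start t=182 < t=272? ✓; start t=182 > t=285? ✗ → no.
V: start t=346 < t=272? ✗; start t=346 > t=285? ✓ → no.
W: start t=157 < t=272? ✓; start t=157 > t=285? ✗ → no.
Z: start t=455 < t=272? ✗; start t=455 > t=285? ✓ → no.
Result: none.

none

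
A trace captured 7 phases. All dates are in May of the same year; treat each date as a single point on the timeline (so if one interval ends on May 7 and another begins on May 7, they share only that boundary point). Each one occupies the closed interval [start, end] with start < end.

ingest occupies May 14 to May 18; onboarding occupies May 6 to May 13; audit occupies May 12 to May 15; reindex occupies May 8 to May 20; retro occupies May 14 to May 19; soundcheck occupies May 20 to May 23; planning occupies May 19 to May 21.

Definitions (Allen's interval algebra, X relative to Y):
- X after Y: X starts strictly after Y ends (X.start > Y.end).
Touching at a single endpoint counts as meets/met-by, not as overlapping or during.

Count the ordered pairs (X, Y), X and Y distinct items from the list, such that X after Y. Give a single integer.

9

Checking all 42 ordered pairs for relation 'after'; matching pairs in alphabetical order:
(ingest, onboarding): ingest after onboarding ✓
(planning, audit): planning after audit ✓
(planning, ingest): planning after ingest ✓
(planning, onboarding): planning after onboarding ✓
(retro, onboarding): retro after onboarding ✓
(soundcheck, audit): soundcheck after audit ✓
(soundcheck, ingest): soundcheck after ingest ✓
(soundcheck, onboarding): soundcheck after onboarding ✓
(soundcheck, retro): soundcheck after retro ✓
Count: 9.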